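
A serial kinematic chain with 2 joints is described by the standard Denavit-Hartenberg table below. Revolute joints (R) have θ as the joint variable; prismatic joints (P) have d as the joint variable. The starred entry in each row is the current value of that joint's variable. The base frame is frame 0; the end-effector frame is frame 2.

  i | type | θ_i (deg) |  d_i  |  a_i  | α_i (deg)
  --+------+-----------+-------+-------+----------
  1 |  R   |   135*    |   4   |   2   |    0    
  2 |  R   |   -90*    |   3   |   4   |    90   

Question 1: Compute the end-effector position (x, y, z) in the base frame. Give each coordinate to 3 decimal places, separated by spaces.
1.414 4.243 7.000

after link 1: o_1 = (-1.4142, 1.4142, 4.0000)
after link 2: o_2 = (1.4142, 4.2426, 7.0000)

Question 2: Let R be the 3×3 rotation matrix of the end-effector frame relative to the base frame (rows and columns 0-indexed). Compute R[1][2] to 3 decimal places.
-0.707

End-effector z-axis (col 2 of R) = (0.7071,-0.7071,0.0000)
R[1][2] = -0.7071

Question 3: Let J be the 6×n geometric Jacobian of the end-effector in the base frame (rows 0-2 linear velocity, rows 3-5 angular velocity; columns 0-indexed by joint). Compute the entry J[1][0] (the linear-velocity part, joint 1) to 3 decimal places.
axis z_0 = ẑ; lever o_n−o_0 = (1.4142,4.2426,7.0000)
cross product → J_v[:, 0] = (-4.2426,1.4142,0.0000)
J_ω[:, 0] = z_0
entry J[1][0] = 1.4142

1.414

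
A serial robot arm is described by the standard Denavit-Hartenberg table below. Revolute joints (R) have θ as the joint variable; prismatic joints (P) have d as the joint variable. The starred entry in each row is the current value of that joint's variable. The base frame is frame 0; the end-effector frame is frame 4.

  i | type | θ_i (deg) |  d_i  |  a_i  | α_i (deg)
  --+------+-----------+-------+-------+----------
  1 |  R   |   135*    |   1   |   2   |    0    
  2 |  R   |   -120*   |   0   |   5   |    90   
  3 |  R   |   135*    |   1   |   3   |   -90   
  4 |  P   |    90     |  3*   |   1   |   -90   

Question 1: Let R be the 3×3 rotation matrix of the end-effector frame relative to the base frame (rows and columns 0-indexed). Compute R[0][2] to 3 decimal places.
End-effector z-axis (col 2 of R) = (0.6830,0.1830,-0.7071)
R[0][2] = 0.6830

0.683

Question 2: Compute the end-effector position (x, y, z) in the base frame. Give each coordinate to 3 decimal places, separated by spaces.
after link 1: o_1 = (-1.4142, 1.4142, 1.0000)
after link 2: o_2 = (3.4154, 2.7083, 1.0000)
after link 3: o_3 = (1.6252, 1.1933, 3.1213)
after link 4: o_4 = (-0.6827, 1.6102, 1.0000)

-0.683 1.610 1.000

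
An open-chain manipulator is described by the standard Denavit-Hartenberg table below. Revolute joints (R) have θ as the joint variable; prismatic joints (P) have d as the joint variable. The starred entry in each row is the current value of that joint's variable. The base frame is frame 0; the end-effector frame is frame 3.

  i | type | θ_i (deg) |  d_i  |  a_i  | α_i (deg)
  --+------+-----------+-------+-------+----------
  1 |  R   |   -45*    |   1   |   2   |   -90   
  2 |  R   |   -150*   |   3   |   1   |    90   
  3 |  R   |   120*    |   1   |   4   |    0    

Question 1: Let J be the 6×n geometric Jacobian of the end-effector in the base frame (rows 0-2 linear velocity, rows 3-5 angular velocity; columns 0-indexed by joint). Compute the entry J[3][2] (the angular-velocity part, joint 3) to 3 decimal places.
-0.354

axis z_2 = (-0.3536,0.3536,-0.8660); lever o_n−o_2 = (3.3207,1.5783,-1.8660)
cross product → J_v[:, 2] = (0.7071,-3.5355,-1.7321)
J_ω[:, 2] = z_2
entry J[3][2] = -0.3536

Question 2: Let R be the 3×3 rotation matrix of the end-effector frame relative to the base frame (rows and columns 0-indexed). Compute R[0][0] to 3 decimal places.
0.919

End-effector x-axis (col 0 of R) = (0.9186,0.3062,-0.2500)
R[0][0] = 0.9186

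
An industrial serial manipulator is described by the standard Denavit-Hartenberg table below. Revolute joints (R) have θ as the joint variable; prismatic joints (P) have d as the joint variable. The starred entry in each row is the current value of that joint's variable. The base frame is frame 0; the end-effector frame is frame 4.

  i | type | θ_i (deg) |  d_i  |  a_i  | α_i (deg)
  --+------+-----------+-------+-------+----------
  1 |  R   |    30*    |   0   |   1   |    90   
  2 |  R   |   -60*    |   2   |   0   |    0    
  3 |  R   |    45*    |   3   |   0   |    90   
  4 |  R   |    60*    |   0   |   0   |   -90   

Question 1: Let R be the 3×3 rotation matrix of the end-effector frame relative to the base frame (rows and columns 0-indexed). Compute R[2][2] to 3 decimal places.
0.224

End-effector z-axis (col 2 of R) = (-0.4744,-0.8513,0.2241)
R[2][2] = 0.2241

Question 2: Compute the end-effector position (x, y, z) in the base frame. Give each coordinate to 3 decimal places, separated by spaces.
after link 1: o_1 = (0.8660, 0.5000, 0.0000)
after link 2: o_2 = (1.8660, -1.2321, 0.0000)
after link 3: o_3 = (3.3660, -3.8301, 0.0000)
after link 4: o_4 = (3.3660, -3.8301, 0.0000)

3.366 -3.830 0.000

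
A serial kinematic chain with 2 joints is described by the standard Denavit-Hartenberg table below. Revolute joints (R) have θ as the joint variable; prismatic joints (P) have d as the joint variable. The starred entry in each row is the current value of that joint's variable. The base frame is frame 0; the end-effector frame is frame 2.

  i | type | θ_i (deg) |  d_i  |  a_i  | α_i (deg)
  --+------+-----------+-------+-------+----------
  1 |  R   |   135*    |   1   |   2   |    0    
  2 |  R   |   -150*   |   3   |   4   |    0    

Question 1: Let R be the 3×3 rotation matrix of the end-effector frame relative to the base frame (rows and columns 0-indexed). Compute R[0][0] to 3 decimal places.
End-effector x-axis (col 0 of R) = (0.9659,-0.2588,0.0000)
R[0][0] = 0.9659

0.966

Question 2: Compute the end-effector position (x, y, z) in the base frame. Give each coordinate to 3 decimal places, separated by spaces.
2.449 0.379 4.000

after link 1: o_1 = (-1.4142, 1.4142, 1.0000)
after link 2: o_2 = (2.4495, 0.3789, 4.0000)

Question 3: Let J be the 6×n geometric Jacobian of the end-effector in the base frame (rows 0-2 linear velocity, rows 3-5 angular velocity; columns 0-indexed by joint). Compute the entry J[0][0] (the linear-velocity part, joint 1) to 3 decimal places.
axis z_0 = ẑ; lever o_n−o_0 = (2.4495,0.3789,4.0000)
cross product → J_v[:, 0] = (-0.3789,2.4495,0.0000)
J_ω[:, 0] = z_0
entry J[0][0] = -0.3789

-0.379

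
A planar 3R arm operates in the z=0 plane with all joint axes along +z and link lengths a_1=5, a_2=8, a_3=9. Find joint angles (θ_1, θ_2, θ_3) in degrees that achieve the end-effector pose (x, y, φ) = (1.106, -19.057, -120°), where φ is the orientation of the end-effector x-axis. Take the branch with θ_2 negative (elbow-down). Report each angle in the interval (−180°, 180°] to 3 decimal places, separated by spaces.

wrist centre = target − a_3·(cos φ, sin φ) = (5.6060, -11.2628)
cos θ_2 = (158.2773−5²−8²)/(2·5·8) = 0.8660; θ_2 = -30.0068° (elbow-down)
β = atan2(-11.2628,5.6060) = -63.5384°; ψ = atan2(-4.0008,11.9277) = -18.5426°
θ_1 = β − ψ = -44.9957°
θ_3 = φ − θ_1 − θ_2 = -44.9974° (wrapped to (-180°,180°])

-44.996 -30.007 -44.997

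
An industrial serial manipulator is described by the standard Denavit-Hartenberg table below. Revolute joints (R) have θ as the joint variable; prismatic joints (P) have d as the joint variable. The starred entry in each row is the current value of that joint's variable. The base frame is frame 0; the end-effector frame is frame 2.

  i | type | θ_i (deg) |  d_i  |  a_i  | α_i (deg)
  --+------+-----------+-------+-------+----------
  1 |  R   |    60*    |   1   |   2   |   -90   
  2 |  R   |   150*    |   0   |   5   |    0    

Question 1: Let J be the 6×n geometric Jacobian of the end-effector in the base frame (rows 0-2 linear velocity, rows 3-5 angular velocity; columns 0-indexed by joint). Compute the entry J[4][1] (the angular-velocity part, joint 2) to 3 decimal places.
axis z_1 = (-0.8660,0.5000,0.0000); lever o_n−o_1 = (-2.1651,-3.7500,-2.5000)
cross product → J_v[:, 1] = (-1.2500,-2.1651,4.3301)
J_ω[:, 1] = z_1
entry J[4][1] = 0.5000

0.500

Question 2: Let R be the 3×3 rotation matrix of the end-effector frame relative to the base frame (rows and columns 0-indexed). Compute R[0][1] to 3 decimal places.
-0.250

End-effector y-axis (col 1 of R) = (-0.2500,-0.4330,0.8660)
R[0][1] = -0.2500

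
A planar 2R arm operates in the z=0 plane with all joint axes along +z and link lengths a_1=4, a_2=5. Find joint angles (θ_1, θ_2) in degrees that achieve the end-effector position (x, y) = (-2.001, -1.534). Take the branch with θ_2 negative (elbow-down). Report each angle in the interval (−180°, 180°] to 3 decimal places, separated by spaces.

-44.997 -150.005

cos θ_2 = (6.3572−4²−5²)/(2·4·5) = -0.8661; θ_2 = -150.0052° (elbow-down)
β = atan2(-1.5340,-2.0010) = -142.5256°; ψ = atan2(-2.4996,-0.3304) = -97.5288°
θ_1 = β − ψ = -44.9969°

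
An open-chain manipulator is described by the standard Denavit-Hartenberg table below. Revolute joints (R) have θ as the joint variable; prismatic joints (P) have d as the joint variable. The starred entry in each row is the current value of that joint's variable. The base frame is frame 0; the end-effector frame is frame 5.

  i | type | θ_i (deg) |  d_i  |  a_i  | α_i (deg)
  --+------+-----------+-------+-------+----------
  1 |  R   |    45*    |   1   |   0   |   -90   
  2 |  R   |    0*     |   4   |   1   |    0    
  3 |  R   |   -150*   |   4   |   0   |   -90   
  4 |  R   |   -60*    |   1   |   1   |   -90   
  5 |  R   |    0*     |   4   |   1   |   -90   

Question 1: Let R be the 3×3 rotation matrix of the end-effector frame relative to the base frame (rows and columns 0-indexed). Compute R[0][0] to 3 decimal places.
End-effector x-axis (col 0 of R) = (-0.9186,0.3062,0.2500)
R[0][0] = -0.9186

-0.919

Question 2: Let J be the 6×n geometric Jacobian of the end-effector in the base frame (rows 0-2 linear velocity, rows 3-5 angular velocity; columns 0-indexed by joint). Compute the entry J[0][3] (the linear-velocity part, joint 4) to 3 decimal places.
axis z_3 = (0.3536,0.3536,0.8660); lever o_n−o_3 = (-2.1907,-2.5696,3.0981)
cross product → J_v[:, 3] = (3.3207,-2.9925,-0.1340)
J_ω[:, 3] = z_3
entry J[0][3] = 3.3207

3.321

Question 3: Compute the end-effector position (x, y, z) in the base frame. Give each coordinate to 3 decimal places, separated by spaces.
after link 1: o_1 = (0.0000, 0.0000, 1.0000)
after link 2: o_2 = (-2.1213, 3.5355, 1.0000)
after link 3: o_3 = (-4.9497, 6.3640, 1.0000)
after link 4: o_4 = (-5.5148, 7.0237, 2.1160)
after link 5: o_5 = (-7.1404, 3.7944, 4.0981)

-7.140 3.794 4.098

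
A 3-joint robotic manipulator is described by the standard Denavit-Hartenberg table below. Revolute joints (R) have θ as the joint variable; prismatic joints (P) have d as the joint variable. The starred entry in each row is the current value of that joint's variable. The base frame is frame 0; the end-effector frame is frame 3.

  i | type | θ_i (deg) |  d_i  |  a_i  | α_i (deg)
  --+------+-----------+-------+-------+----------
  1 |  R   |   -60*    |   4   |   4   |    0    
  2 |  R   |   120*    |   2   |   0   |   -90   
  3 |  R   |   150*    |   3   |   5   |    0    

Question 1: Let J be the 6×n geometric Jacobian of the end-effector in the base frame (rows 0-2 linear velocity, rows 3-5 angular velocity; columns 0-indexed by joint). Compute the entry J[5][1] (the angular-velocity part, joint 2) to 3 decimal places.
1.000

axis z_1 = (0.0000,0.0000,1.0000); lever o_n−o_1 = (-4.7631,-2.2500,-0.5000)
cross product → J_v[:, 1] = (2.2500,-4.7631,0.0000)
J_ω[:, 1] = z_1
entry J[5][1] = 1.0000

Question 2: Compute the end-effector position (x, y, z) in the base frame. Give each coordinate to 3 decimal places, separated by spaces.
-2.763 -5.714 3.500

after link 1: o_1 = (2.0000, -3.4641, 4.0000)
after link 2: o_2 = (2.0000, -3.4641, 6.0000)
after link 3: o_3 = (-2.7631, -5.7141, 3.5000)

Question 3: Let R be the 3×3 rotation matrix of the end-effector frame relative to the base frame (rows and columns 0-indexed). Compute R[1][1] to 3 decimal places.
End-effector y-axis (col 1 of R) = (-0.2500,-0.4330,0.8660)
R[1][1] = -0.4330

-0.433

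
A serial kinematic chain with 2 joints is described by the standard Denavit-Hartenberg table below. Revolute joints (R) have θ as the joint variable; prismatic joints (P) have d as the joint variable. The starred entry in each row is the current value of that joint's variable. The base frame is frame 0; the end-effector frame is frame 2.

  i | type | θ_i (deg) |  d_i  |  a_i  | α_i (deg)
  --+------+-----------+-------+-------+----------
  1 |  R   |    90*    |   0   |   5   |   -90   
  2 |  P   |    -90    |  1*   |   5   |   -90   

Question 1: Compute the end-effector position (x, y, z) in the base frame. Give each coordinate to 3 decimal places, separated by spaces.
after link 1: o_1 = (0.0000, 5.0000, 0.0000)
after link 2: o_2 = (-1.0000, 5.0000, 5.0000)

-1.000 5.000 5.000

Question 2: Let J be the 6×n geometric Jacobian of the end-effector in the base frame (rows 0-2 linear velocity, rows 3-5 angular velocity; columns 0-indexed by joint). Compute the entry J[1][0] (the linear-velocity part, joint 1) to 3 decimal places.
-1.000

axis z_0 = ẑ; lever o_n−o_0 = (-1.0000,5.0000,5.0000)
cross product → J_v[:, 0] = (-5.0000,-1.0000,0.0000)
J_ω[:, 0] = z_0
entry J[1][0] = -1.0000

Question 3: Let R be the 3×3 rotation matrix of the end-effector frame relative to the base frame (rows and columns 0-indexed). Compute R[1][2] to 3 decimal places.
1.000

End-effector z-axis (col 2 of R) = (-0.0000,1.0000,-0.0000)
R[1][2] = 1.0000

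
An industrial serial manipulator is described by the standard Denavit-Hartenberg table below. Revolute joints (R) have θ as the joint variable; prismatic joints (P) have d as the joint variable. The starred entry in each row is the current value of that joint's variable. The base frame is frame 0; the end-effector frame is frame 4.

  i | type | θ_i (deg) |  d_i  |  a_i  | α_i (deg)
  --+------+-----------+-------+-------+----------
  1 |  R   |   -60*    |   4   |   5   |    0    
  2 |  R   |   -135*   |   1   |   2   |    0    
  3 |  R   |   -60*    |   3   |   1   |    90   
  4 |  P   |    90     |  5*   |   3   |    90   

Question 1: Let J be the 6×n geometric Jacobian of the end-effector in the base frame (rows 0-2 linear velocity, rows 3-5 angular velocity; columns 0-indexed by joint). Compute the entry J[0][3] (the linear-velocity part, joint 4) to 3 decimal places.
0.966

prismatic axis z_3 = (0.9659,0.2588,0.0000)
J_v[:, 3] = z_3; J_ω[:, 3] = (0,0,0)
entry J[0][3] = 0.9659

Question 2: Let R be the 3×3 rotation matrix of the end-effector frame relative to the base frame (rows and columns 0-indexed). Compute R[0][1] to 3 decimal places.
End-effector y-axis (col 1 of R) = (0.9659,0.2588,0.0000)
R[0][1] = 0.9659

0.966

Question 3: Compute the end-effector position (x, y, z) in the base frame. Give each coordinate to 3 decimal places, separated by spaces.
after link 1: o_1 = (2.5000, -4.3301, 4.0000)
after link 2: o_2 = (0.5681, -3.8125, 5.0000)
after link 3: o_3 = (0.3093, -2.8466, 8.0000)
after link 4: o_4 = (5.1390, -1.5525, 11.0000)

5.139 -1.552 11.000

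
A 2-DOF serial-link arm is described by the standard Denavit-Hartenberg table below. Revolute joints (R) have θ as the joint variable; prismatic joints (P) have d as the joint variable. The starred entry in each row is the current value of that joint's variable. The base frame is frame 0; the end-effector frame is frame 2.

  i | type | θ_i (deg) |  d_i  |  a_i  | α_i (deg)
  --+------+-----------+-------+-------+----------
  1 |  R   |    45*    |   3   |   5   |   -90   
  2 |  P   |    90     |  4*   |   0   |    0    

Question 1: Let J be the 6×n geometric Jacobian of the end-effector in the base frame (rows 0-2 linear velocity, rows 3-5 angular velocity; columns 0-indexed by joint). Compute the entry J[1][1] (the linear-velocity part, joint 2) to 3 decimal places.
0.707

prismatic axis z_1 = (-0.7071,0.7071,0.0000)
J_v[:, 1] = z_1; J_ω[:, 1] = (0,0,0)
entry J[1][1] = 0.7071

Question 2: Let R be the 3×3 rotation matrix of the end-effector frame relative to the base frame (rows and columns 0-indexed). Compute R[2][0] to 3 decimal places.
-1.000

End-effector x-axis (col 0 of R) = (0.0000,0.0000,-1.0000)
R[2][0] = -1.0000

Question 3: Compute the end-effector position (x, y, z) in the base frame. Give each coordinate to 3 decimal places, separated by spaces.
0.707 6.364 3.000

after link 1: o_1 = (3.5355, 3.5355, 3.0000)
after link 2: o_2 = (0.7071, 6.3640, 3.0000)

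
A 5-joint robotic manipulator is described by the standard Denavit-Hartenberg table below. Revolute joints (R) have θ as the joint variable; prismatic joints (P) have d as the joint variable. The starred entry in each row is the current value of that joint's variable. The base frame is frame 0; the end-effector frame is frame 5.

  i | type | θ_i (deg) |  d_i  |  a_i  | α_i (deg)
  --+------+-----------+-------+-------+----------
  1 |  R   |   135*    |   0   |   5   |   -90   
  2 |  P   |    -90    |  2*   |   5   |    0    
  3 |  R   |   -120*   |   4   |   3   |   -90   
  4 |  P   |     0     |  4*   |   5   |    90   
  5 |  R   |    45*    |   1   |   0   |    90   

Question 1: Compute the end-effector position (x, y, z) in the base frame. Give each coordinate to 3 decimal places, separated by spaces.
-2.172 -7.727 4.464

after link 1: o_1 = (-3.5355, 3.5355, 0.0000)
after link 2: o_2 = (-4.9497, 2.1213, 5.0000)
after link 3: o_3 = (-5.9411, -2.5442, 3.5000)
after link 4: o_4 = (-1.4650, -7.0203, 4.4641)
after link 5: o_5 = (-2.1721, -7.7274, 4.4641)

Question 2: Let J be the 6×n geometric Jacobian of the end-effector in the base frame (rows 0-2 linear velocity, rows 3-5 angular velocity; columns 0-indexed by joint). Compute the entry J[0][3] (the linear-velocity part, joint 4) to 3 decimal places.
prismatic axis z_3 = (0.3536,-0.3536,0.8660)
J_v[:, 3] = z_3; J_ω[:, 3] = (0,0,0)
entry J[0][3] = 0.3536

0.354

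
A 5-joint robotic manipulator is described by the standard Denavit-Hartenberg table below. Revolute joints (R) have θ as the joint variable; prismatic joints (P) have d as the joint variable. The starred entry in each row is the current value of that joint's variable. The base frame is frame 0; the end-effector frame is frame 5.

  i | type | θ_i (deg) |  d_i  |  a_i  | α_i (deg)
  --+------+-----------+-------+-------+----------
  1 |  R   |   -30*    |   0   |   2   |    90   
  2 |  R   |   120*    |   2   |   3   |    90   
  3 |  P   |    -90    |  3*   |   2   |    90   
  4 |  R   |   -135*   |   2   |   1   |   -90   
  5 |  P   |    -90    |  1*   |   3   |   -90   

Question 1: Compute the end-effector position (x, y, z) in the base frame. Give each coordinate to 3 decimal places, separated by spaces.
3.787 -2.187 -0.939

after link 1: o_1 = (1.7321, -1.0000, 0.0000)
after link 2: o_2 = (-0.5670, -1.9821, 2.5981)
after link 3: o_3 = (2.6830, -1.5490, 4.0981)
after link 4: o_4 = (2.6652, -2.3552, 2.0125)
after link 5: o_5 = (3.7874, -2.1867, -0.9392)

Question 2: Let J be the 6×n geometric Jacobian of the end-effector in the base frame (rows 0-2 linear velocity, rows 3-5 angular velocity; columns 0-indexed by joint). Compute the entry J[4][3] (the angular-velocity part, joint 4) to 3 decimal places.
axis z_3 = (0.4330,-0.2500,-0.8660); lever o_n−o_3 = (1.1044,-0.6376,-5.0372)
cross product → J_v[:, 3] = (0.7071,1.2247,-0.0000)
J_ω[:, 3] = z_3
entry J[4][3] = -0.2500

-0.250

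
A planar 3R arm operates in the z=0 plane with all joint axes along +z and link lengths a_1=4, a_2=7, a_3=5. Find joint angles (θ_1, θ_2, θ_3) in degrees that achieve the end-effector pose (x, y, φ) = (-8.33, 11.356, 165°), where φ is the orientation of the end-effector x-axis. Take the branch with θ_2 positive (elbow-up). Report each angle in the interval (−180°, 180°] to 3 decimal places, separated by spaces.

89.999 30.006 44.996

wrist centre = target − a_3·(cos φ, sin φ) = (-3.5004, 10.0619)
cos θ_2 = (113.4945−4²−7²)/(2·4·7) = 0.8660; θ_2 = 30.0059° (elbow-up)
β = atan2(10.0619,-3.5004) = 109.1819°; ψ = atan2(3.5006,10.0618) = 19.1834°
θ_1 = β − ψ = 89.9985°
θ_3 = φ − θ_1 − θ_2 = 44.9955° (wrapped to (-180°,180°])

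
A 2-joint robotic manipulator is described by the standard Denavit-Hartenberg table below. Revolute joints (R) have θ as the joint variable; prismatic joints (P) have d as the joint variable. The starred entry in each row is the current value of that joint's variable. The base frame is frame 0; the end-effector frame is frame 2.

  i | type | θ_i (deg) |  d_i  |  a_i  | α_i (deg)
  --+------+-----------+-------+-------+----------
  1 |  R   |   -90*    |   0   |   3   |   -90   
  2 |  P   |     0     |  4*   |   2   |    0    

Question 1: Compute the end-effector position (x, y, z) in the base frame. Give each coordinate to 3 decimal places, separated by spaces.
4.000 -5.000 0.000

after link 1: o_1 = (0.0000, -3.0000, 0.0000)
after link 2: o_2 = (4.0000, -5.0000, 0.0000)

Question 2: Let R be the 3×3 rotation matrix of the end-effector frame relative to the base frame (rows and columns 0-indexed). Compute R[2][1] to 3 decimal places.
End-effector y-axis (col 1 of R) = (0.0000,0.0000,-1.0000)
R[2][1] = -1.0000

-1.000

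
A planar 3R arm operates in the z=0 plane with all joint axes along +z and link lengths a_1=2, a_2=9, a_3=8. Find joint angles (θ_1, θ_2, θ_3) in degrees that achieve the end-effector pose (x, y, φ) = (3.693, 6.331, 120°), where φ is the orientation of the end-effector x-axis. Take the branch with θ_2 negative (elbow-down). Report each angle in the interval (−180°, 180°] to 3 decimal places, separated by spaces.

wrist centre = target − a_3·(cos φ, sin φ) = (7.6930, -0.5972)
cos θ_2 = (59.5389−2²−9²)/(2·2·9) = -0.7073; θ_2 = -135.0118° (elbow-down)
β = atan2(-0.5972,7.6930) = -4.4389°; ψ = atan2(-6.3626,-4.3653) = -124.4532°
θ_1 = β − ψ = 120.0142°
θ_3 = φ − θ_1 − θ_2 = 134.9976° (wrapped to (-180°,180°])

120.014 -135.012 134.998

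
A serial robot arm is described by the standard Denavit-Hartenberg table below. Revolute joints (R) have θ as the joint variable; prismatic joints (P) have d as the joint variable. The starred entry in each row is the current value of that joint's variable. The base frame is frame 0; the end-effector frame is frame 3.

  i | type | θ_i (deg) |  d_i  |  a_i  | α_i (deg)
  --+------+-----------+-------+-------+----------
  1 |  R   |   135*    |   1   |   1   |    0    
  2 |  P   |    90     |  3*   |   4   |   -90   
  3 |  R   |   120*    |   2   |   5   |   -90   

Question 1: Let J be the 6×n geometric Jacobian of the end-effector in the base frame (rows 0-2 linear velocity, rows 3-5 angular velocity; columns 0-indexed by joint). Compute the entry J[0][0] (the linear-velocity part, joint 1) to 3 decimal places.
axis z_0 = ẑ; lever o_n−o_0 = (-0.3536,-1.7678,-0.3301)
cross product → J_v[:, 0] = (1.7678,-0.3536,0.0000)
J_ω[:, 0] = z_0
entry J[0][0] = 1.7678

1.768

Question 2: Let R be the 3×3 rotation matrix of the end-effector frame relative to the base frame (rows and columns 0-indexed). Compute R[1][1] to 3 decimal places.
0.707

End-effector y-axis (col 1 of R) = (-0.7071,0.7071,-0.0000)
R[1][1] = 0.7071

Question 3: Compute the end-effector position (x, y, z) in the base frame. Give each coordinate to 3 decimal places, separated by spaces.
-0.354 -1.768 -0.330

after link 1: o_1 = (-0.7071, 0.7071, 1.0000)
after link 2: o_2 = (-3.5355, -2.1213, 4.0000)
after link 3: o_3 = (-0.3536, -1.7678, -0.3301)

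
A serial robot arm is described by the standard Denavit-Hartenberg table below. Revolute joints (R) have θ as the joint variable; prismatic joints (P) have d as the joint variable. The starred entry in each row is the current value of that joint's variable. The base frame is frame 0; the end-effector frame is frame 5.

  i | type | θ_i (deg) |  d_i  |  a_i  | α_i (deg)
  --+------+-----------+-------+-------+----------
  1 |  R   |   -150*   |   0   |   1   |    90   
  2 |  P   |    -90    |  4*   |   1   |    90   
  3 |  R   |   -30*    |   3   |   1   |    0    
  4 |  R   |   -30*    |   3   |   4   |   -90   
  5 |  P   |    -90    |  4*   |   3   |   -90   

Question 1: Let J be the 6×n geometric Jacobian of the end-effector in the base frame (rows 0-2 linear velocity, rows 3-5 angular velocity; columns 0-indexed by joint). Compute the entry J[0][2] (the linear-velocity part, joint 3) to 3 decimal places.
axis z_2 = (0.8660,0.5000,-0.0000); lever o_n−o_2 = (8.7763,2.7990,-6.3301)
cross product → J_v[:, 2] = (-3.1651,5.4821,-1.9641)
J_ω[:, 2] = z_2
entry J[0][2] = -3.1651

-3.165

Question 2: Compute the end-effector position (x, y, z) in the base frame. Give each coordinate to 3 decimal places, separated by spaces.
5.910 5.763 -7.330

after link 1: o_1 = (-0.8660, -0.5000, 0.0000)
after link 2: o_2 = (-2.8660, 2.9641, -1.0000)
after link 3: o_3 = (-0.0179, 4.0311, -1.8660)
after link 4: o_4 = (4.3122, 2.5311, -3.8660)
after link 5: o_5 = (5.9103, 5.7631, -7.3301)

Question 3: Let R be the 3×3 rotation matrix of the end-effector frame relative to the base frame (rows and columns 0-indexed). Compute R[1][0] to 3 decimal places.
0.500

End-effector x-axis (col 0 of R) = (0.8660,0.5000,-0.0000)
R[1][0] = 0.5000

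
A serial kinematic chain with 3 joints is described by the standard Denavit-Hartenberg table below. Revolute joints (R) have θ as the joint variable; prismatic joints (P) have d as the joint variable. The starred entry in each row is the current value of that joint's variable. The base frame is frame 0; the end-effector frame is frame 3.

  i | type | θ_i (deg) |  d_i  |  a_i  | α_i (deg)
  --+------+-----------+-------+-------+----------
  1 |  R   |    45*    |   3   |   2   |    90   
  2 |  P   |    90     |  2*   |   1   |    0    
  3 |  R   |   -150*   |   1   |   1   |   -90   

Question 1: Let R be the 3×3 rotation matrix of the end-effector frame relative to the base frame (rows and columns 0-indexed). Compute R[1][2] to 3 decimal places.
0.612

End-effector z-axis (col 2 of R) = (0.6124,0.6124,0.5000)
R[1][2] = 0.6124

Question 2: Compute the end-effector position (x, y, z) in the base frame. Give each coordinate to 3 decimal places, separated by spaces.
after link 1: o_1 = (1.4142, 1.4142, 3.0000)
after link 2: o_2 = (2.8284, -0.0000, 4.0000)
after link 3: o_3 = (3.8891, -0.3536, 3.1340)

3.889 -0.354 3.134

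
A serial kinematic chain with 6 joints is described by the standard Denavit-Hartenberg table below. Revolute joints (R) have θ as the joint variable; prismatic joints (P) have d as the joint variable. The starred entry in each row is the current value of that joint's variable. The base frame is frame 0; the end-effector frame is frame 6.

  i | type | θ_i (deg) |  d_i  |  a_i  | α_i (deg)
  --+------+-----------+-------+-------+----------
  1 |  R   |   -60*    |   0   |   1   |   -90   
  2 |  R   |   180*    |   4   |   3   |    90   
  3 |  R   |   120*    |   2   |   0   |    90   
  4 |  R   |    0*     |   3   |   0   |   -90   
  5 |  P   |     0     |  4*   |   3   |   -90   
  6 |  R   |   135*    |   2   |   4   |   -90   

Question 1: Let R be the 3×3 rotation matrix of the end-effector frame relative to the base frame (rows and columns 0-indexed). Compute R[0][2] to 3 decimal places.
End-effector z-axis (col 2 of R) = (-0.7071,-0.0000,-0.7071)
R[0][2] = -0.7071

-0.707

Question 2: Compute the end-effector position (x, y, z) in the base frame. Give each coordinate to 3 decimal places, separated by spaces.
2.636 4.732 -3.172

after link 1: o_1 = (0.5000, -0.8660, 0.0000)
after link 2: o_2 = (2.4641, 3.7321, -0.0000)
after link 3: o_3 = (2.4641, 3.7321, -2.0000)
after link 4: o_4 = (2.4641, 6.7321, -2.0000)
after link 5: o_5 = (5.4641, 6.7321, -6.0000)
after link 6: o_6 = (2.6357, 4.7321, -3.1716)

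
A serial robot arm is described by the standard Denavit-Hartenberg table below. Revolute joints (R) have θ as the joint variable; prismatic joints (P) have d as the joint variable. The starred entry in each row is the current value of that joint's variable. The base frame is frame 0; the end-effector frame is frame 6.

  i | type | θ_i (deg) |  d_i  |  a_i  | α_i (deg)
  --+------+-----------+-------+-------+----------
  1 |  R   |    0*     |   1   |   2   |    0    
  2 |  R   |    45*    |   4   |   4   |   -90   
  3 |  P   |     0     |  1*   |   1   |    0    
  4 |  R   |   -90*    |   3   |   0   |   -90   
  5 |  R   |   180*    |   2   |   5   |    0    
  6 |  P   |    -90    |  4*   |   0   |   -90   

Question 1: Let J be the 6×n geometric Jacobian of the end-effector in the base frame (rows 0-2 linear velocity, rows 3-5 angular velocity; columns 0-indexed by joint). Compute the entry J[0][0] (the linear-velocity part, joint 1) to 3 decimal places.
-10.607

axis z_0 = ẑ; lever o_n−o_0 = (6.9497,10.6066,-0.0000)
cross product → J_v[:, 0] = (-10.6066,6.9497,0.0000)
J_ω[:, 0] = z_0
entry J[0][0] = -10.6066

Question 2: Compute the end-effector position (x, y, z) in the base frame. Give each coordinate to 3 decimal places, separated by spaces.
after link 1: o_1 = (2.0000, 0.0000, 1.0000)
after link 2: o_2 = (4.8284, 2.8284, 5.0000)
after link 3: o_3 = (4.8284, 4.2426, 5.0000)
after link 4: o_4 = (2.7071, 6.3640, 5.0000)
after link 5: o_5 = (4.1213, 7.7782, -0.0000)
after link 6: o_6 = (6.9497, 10.6066, -0.0000)

6.950 10.607 -0.000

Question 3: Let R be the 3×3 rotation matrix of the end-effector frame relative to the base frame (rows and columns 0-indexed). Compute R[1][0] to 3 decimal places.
End-effector x-axis (col 0 of R) = (0.7071,-0.7071,0.0000)
R[1][0] = -0.7071

-0.707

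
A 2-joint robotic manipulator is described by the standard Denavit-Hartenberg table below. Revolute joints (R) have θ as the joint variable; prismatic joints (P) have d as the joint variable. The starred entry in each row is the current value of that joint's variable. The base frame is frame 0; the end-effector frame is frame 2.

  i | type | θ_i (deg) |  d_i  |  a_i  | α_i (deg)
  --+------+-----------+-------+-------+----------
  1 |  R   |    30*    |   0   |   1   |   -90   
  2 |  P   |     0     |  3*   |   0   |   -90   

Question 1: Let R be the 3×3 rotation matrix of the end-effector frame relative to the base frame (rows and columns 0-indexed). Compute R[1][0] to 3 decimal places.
End-effector x-axis (col 0 of R) = (0.8660,0.5000,0.0000)
R[1][0] = 0.5000

0.500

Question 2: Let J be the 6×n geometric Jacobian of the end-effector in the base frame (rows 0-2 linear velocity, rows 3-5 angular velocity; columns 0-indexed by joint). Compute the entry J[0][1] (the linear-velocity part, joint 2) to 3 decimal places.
-0.500

prismatic axis z_1 = (-0.5000,0.8660,0.0000)
J_v[:, 1] = z_1; J_ω[:, 1] = (0,0,0)
entry J[0][1] = -0.5000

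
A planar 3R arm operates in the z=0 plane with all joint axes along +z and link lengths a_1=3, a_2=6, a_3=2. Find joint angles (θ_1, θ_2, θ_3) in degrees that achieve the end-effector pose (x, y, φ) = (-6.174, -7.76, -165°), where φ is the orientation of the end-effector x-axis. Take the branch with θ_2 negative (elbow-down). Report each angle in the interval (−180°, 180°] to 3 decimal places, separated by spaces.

wrist centre = target − a_3·(cos φ, sin φ) = (-4.2421, -7.2424)
cos θ_2 = (70.4476−3²−6²)/(2·3·6) = 0.7069; θ_2 = -45.0185° (elbow-down)
β = atan2(-7.2424,-4.2421) = -120.3593°; ψ = atan2(-4.2440,7.2413) = -30.3740°
θ_1 = β − ψ = -89.9853°
θ_3 = φ − θ_1 − θ_2 = -29.9962° (wrapped to (-180°,180°])

-89.985 -45.018 -29.996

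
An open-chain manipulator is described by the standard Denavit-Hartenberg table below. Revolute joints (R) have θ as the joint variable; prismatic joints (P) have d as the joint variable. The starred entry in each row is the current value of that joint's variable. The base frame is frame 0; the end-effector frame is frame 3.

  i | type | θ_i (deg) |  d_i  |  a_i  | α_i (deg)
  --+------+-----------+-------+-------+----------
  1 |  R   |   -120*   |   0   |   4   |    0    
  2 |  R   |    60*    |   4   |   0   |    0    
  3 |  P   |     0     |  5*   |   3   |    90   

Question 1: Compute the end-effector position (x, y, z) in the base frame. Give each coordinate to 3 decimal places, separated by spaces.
after link 1: o_1 = (-2.0000, -3.4641, 0.0000)
after link 2: o_2 = (-2.0000, -3.4641, 4.0000)
after link 3: o_3 = (-0.5000, -6.0622, 9.0000)

-0.500 -6.062 9.000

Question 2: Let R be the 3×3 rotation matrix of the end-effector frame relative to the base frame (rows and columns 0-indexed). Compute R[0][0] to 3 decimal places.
0.500

End-effector x-axis (col 0 of R) = (0.5000,-0.8660,0.0000)
R[0][0] = 0.5000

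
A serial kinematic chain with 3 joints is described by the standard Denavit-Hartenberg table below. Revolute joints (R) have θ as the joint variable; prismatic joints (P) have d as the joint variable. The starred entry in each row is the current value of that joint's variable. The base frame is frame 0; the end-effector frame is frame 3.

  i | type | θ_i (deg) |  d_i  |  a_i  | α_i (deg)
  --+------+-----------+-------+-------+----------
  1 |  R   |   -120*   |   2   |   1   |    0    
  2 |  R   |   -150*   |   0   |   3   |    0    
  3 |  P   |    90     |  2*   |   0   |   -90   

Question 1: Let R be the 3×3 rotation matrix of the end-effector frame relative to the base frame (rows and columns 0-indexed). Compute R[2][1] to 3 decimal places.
-1.000

End-effector y-axis (col 1 of R) = (0.0000,-0.0000,-1.0000)
R[2][1] = -1.0000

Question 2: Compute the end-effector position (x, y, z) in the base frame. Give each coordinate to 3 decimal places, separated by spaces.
after link 1: o_1 = (-0.5000, -0.8660, 2.0000)
after link 2: o_2 = (-0.5000, 2.1340, 2.0000)
after link 3: o_3 = (-0.5000, 2.1340, 4.0000)

-0.500 2.134 4.000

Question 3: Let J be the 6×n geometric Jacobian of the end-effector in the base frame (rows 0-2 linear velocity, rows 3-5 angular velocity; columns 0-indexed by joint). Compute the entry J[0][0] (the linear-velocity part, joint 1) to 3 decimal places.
-2.134

axis z_0 = ẑ; lever o_n−o_0 = (-0.5000,2.1340,4.0000)
cross product → J_v[:, 0] = (-2.1340,-0.5000,0.0000)
J_ω[:, 0] = z_0
entry J[0][0] = -2.1340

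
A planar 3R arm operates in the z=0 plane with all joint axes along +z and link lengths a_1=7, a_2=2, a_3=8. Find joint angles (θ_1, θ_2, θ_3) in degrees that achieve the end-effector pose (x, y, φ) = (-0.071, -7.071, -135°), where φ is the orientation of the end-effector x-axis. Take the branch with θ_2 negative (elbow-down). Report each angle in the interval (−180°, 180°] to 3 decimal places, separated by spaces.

wrist centre = target − a_3·(cos φ, sin φ) = (5.5859, -1.4141)
cos θ_2 = (33.2016−7²−2²)/(2·7·2) = -0.7071; θ_2 = -134.9984° (elbow-down)
β = atan2(-1.4141,5.5859) = -14.2068°; ψ = atan2(-1.4143,5.5858) = -14.2079°
θ_1 = β − ψ = 0.0011°
θ_3 = φ − θ_1 − θ_2 = -0.0027° (wrapped to (-180°,180°])

0.001 -134.998 -0.003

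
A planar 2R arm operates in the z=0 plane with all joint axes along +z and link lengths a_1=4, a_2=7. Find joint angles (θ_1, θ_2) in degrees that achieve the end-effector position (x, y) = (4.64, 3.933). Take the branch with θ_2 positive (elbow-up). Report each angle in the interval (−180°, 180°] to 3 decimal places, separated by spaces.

cos θ_2 = (36.9981−4²−7²)/(2·4·7) = -0.5000; θ_2 = 120.0023° (elbow-up)
β = atan2(3.9330,4.6400) = 40.2856°; ψ = atan2(6.0620,0.4998) = 85.2871°
θ_1 = β − ψ = -45.0015°

-45.002 120.002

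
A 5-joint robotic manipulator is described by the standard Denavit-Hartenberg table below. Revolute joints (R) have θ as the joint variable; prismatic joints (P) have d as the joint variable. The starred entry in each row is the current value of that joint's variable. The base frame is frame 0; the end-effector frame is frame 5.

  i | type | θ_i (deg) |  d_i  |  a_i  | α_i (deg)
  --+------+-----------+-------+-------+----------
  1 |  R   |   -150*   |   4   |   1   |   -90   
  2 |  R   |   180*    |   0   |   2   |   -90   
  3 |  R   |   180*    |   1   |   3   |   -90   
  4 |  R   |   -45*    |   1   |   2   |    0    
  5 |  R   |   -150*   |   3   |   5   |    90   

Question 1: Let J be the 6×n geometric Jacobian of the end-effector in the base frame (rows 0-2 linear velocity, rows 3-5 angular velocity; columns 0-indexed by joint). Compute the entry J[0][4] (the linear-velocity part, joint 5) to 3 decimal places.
axis z_4 = (0.5000,-0.8660,0.0000); lever o_n−o_4 = (5.6826,-0.1833,-1.2941)
cross product → J_v[:, 4] = (1.1207,0.6470,4.8296)
J_ω[:, 4] = z_4
entry J[0][4] = 1.1207

1.121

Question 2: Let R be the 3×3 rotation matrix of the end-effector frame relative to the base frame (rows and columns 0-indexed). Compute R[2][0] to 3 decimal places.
-0.259

End-effector x-axis (col 0 of R) = (0.8365,0.4830,-0.2588)
R[2][0] = -0.2588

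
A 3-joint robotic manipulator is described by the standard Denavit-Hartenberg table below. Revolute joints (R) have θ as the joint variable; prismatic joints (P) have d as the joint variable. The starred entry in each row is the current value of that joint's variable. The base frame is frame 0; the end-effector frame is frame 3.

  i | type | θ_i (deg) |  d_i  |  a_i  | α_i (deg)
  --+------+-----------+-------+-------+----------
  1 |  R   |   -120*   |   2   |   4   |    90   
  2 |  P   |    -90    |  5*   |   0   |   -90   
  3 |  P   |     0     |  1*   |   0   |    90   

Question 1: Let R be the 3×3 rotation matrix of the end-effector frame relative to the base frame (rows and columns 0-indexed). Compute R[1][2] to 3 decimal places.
0.500

End-effector z-axis (col 2 of R) = (-0.8660,0.5000,0.0000)
R[1][2] = 0.5000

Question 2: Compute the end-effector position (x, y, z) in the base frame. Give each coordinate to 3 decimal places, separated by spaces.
-6.830 -1.830 2.000

after link 1: o_1 = (-2.0000, -3.4641, 2.0000)
after link 2: o_2 = (-6.3301, -0.9641, 2.0000)
after link 3: o_3 = (-6.8301, -1.8301, 2.0000)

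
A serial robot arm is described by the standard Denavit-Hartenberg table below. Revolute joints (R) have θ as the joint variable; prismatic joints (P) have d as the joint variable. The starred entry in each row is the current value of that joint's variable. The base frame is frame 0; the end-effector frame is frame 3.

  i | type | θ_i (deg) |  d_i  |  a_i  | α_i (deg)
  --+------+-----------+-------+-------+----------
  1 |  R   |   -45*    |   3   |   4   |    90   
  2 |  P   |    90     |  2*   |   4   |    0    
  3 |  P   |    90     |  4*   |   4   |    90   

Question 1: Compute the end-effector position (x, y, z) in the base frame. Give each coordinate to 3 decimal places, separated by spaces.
-4.243 -4.243 7.000

after link 1: o_1 = (2.8284, -2.8284, 3.0000)
after link 2: o_2 = (1.4142, -4.2426, 7.0000)
after link 3: o_3 = (-4.2426, -4.2426, 7.0000)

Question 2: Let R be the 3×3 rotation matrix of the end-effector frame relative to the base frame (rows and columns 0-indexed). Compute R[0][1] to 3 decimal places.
-0.707

End-effector y-axis (col 1 of R) = (-0.7071,-0.7071,0.0000)
R[0][1] = -0.7071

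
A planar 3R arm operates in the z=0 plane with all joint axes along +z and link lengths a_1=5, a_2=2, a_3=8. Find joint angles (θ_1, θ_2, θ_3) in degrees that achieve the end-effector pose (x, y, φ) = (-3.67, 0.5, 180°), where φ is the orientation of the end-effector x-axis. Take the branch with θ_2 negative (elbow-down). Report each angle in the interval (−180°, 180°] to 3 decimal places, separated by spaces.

wrist centre = target − a_3·(cos φ, sin φ) = (4.3300, 0.5000)
cos θ_2 = (18.9989−5²−2²)/(2·5·2) = -0.5001; θ_2 = -120.0036° (elbow-down)
β = atan2(0.5000,4.3300) = 6.5870°; ψ = atan2(-1.7320,3.9999) = -23.4130°
θ_1 = β − ψ = 30.0000°
θ_3 = φ − θ_1 − θ_2 = -89.9964° (wrapped to (-180°,180°])

30.000 -120.004 -89.996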